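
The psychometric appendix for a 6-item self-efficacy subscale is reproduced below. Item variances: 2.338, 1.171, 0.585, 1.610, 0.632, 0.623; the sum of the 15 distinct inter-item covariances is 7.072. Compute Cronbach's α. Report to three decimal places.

α = 0.804

sum of item variances = 2.338 + 1.171 + 0.585 + 1.610 + 0.632 + 0.623 = 6.959
Sum of distinct covariances = 7.072
σ²_T = sum of item variances + 2·Σcov = 6.959 + 2 × 7.072 = 21.103
α = (6/5)·(1 − 6.959/21.103) = 0.804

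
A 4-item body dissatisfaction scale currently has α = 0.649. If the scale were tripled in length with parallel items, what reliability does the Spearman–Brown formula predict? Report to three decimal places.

predicted reliability = 0.847

Length factor m = 3
α' = m·α / (1 + (m−1)·α)
   = 3 × 0.649 / (1 + (3 − 1) × 0.649)
   = 1.9470 / 2.2980 = 0.847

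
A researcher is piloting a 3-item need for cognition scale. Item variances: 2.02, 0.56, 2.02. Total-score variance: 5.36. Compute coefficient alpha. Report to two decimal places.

α = 0.21

Σσᵢ² = 2.02 + 0.56 + 2.02 = 4.60
α = (k/(k−1))·(1 − Σσᵢ²/σ²_total) = (3/2)·(1 − 4.60/5.36) = 0.21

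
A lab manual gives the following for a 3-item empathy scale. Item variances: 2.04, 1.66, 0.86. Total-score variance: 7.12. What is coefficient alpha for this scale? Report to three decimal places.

α = 0.539

Σσᵢ² = 2.04 + 1.66 + 0.86 = 4.56
α = (k/(k−1))·(1 − Σσᵢ²/Var(T)) = (3/2)·(1 − 4.56/7.12) = 0.539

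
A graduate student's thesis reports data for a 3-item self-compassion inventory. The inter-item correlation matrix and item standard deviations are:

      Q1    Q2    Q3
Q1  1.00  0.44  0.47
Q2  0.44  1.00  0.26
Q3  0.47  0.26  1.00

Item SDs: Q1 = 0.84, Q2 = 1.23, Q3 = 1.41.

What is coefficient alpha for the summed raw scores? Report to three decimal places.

Σσ²ᵢ = 0.84² + 1.23² + 1.41² = 4.2066
Covariances σ_ij = r_ij · s_i · s_j:
  σ(Q1,Q2) = 0.44 × 0.84 × 1.23 = 0.4546
  σ(Q1,Q3) = 0.47 × 0.84 × 1.41 = 0.5567
  σ(Q2,Q3) = 0.26 × 1.23 × 1.41 = 0.4509
σ²_T = Σσ²ᵢ + 2·Σσ_ij = 4.2066 + 2 × 1.4622 = 7.1310
α = (3/2)·(1 − 4.2066/7.1310) = 0.615

coefficient alpha = 0.615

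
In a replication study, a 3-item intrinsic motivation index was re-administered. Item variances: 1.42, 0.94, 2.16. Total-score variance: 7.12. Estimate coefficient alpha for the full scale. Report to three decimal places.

α = 0.548

sum of item variances = 1.42 + 0.94 + 2.16 = 4.52
α = (k/(k−1))·(1 − sum of item variances/total variance) = (3/2)·(1 − 4.52/7.12) = 0.548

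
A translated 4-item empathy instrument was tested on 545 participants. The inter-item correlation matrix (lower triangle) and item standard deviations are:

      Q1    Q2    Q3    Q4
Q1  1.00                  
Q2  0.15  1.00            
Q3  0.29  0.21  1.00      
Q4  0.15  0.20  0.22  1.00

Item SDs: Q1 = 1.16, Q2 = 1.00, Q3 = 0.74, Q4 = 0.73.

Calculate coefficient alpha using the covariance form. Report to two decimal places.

Σσ²ᵢ = 1.16² + 1.00² + 0.74² + 0.73² = 3.4261
Covariances σ_ij = r_ij · s_i · s_j:
  σ(Q1,Q2) = 0.15 × 1.16 × 1.00 = 0.1740
  σ(Q1,Q3) = 0.29 × 1.16 × 0.74 = 0.2489
  σ(Q1,Q4) = 0.15 × 1.16 × 0.73 = 0.1270
  σ(Q2,Q3) = 0.21 × 1.00 × 0.74 = 0.1554
  σ(Q2,Q4) = 0.20 × 1.00 × 0.73 = 0.1460
  σ(Q3,Q4) = 0.22 × 0.74 × 0.73 = 0.1188
σ²_T = Σσ²ᵢ + 2·Σσ_ij = 3.4261 + 2 × 0.9701 = 5.3663
α = (4/3)·(1 − 3.4261/5.3663) = 0.48

coefficient alpha = 0.48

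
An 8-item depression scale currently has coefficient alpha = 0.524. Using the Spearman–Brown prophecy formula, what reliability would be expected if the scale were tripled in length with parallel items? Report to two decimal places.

Length factor m = 3
α' = m·α / (1 + (m−1)·α)
   = 3 × 0.524 / (1 + (3 − 1) × 0.524)
   = 1.5720 / 2.0480 = 0.77

predicted reliability = 0.77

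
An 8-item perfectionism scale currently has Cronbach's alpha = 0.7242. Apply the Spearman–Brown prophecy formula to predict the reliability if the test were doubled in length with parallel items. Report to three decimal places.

Length factor m = 2
α' = m·α / (1 + (m−1)·α)
   = 2 × 0.7242 / (1 + (2 − 1) × 0.7242)
   = 1.4484 / 1.7242 = 0.840

predicted reliability = 0.840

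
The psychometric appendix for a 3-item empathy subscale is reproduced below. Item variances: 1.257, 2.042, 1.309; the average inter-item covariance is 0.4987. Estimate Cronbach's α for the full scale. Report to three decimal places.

Cronbach's α = 0.591

ΣVar(i) = 1.257 + 2.042 + 1.309 = 4.608
Sum of the 3 distinct covariances = 3 × 0.4987 = 1.4961
Var(T) = ΣVar(i) + 2·Σcov = 4.608 + 2 × 1.4961 = 7.6002
α = (3/2)·(1 − 4.608/7.6002) = 0.591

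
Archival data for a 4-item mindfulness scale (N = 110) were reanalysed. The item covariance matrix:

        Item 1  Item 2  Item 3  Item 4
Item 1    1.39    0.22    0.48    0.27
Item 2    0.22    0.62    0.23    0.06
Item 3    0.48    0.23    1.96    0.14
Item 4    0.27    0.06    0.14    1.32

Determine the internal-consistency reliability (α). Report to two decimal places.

α = 0.46

Σσ²ᵢ = 1.39 + 0.62 + 1.96 + 1.32 = 5.29
Sum of off-diagonal covariances = 1.40
total variance = 5.29 + 2 × 1.40 = 8.09
α = (k/(k−1))·(1 − Σσ²ᵢ/total variance) = (4/3)·(1 − 5.29/8.09) = 0.46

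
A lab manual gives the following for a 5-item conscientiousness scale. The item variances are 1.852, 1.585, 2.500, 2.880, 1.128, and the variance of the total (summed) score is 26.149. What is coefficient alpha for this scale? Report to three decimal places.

coefficient alpha = 0.775

ΣVar(i) = 1.852 + 1.585 + 2.500 + 2.880 + 1.128 = 9.945
α = (k/(k−1))·(1 − ΣVar(i)/total variance) = (5/4)·(1 − 9.945/26.149) = 0.775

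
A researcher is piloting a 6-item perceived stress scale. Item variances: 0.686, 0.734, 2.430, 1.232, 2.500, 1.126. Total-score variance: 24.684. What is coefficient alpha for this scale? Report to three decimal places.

coefficient alpha = 0.777

ΣVar(i) = 0.686 + 0.734 + 2.430 + 1.232 + 2.500 + 1.126 = 8.708
α = (k/(k−1))·(1 − ΣVar(i)/σ²_total) = (6/5)·(1 − 8.708/24.684) = 0.777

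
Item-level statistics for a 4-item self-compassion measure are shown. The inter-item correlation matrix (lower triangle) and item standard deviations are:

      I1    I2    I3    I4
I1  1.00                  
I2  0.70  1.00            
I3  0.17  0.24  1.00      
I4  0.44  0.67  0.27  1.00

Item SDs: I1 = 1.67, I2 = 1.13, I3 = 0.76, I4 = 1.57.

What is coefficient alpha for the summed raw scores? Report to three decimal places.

α = 0.738

Σσ²ᵢ = 1.67² + 1.13² + 0.76² + 1.57² = 7.1083
Covariances σ_ij = r_ij · s_i · s_j:
  σ(I1,I2) = 0.70 × 1.67 × 1.13 = 1.3210
  σ(I1,I3) = 0.17 × 1.67 × 0.76 = 0.2158
  σ(I1,I4) = 0.44 × 1.67 × 1.57 = 1.1536
  σ(I2,I3) = 0.24 × 1.13 × 0.76 = 0.2061
  σ(I2,I4) = 0.67 × 1.13 × 1.57 = 1.1886
  σ(I3,I4) = 0.27 × 0.76 × 1.57 = 0.3222
σ²_T = Σσ²ᵢ + 2·Σσ_ij = 7.1083 + 2 × 4.4073 = 15.9229
α = (4/3)·(1 − 7.1083/15.9229) = 0.738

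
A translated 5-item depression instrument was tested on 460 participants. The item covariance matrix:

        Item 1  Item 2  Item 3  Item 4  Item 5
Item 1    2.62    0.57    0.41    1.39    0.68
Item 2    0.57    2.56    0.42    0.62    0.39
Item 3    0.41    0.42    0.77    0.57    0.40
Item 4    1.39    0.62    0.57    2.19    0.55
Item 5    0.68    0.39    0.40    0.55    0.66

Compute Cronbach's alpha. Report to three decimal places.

sum of item variances = 2.62 + 2.56 + 0.77 + 2.19 + 0.66 = 8.80
Sum of off-diagonal covariances = 6.00
σ²_total = 8.80 + 2 × 6.00 = 20.80
α = (k/(k−1))·(1 − sum of item variances/σ²_total) = (5/4)·(1 − 8.80/20.80) = 0.721

α = 0.721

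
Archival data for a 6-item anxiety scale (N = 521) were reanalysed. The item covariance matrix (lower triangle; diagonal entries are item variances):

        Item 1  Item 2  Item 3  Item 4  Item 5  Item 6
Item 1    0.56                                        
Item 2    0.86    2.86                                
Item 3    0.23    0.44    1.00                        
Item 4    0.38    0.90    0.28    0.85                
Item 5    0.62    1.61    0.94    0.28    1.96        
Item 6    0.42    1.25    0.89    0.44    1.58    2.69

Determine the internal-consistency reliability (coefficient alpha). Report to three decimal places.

coefficient alpha = 0.830

ΣVar(i) = 0.56 + 2.86 + 1.00 + 0.85 + 1.96 + 2.69 = 9.92
Sum of the distinct covariances = 11.12
total variance = 9.92 + 2 × 11.12 = 32.16
α = (k/(k−1))·(1 − ΣVar(i)/total variance) = (6/5)·(1 − 9.92/32.16) = 0.830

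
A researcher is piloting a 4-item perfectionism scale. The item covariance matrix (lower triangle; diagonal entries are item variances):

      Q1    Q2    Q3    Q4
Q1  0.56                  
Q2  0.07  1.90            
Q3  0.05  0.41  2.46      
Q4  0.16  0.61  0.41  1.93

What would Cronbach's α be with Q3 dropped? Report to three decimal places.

Remaining items: Q1, Q2, Q4 (k = 3).
sum of item variances = 0.56 + 1.90 + 1.93 = 4.39
σ²_total = 4.39 + 2 × 0.84 = 6.07
α (item deleted) = (3/2)·(1 − 4.39/6.07) = 0.415

Cronbach's α = 0.415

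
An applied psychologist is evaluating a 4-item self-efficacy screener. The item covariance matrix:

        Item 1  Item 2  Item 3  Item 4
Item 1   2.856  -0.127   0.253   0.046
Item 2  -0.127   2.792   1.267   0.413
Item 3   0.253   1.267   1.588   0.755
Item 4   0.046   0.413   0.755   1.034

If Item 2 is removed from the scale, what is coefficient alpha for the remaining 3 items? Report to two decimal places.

coefficient alpha = 0.42

Remaining items: Item 1, Item 3, Item 4 (k = 3).
Σσ²ᵢ = 2.856 + 1.588 + 1.034 = 5.478
Var(T) = 5.478 + 2 × 1.054 = 7.586
α (item deleted) = (3/2)·(1 − 5.478/7.586) = 0.42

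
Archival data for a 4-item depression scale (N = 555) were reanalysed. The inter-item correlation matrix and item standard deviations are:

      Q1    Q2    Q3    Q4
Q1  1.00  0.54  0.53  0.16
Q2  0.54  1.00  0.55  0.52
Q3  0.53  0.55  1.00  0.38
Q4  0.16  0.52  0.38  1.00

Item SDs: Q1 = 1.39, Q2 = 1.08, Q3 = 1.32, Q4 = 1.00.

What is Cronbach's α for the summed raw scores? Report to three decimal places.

Σσ²ᵢ = 1.39² + 1.08² + 1.32² + 1.00² = 5.8409
Covariances σ_ij = r_ij · s_i · s_j:
  σ(Q1,Q2) = 0.54 × 1.39 × 1.08 = 0.8106
  σ(Q1,Q3) = 0.53 × 1.39 × 1.32 = 0.9724
  σ(Q1,Q4) = 0.16 × 1.39 × 1.00 = 0.2224
  σ(Q2,Q3) = 0.55 × 1.08 × 1.32 = 0.7841
  σ(Q2,Q4) = 0.52 × 1.08 × 1.00 = 0.5616
  σ(Q3,Q4) = 0.38 × 1.32 × 1.00 = 0.5016
σ²_T = Σσ²ᵢ + 2·Σσ_ij = 5.8409 + 2 × 3.8527 = 13.5463
α = (4/3)·(1 − 5.8409/13.5463) = 0.758

α = 0.758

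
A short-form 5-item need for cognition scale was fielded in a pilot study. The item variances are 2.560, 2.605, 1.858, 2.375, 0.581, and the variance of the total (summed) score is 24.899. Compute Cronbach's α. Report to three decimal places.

Cronbach's α = 0.749

sum of item variances = 2.560 + 2.605 + 1.858 + 2.375 + 0.581 = 9.979
α = (k/(k−1))·(1 − sum of item variances/Var(T)) = (5/4)·(1 − 9.979/24.899) = 0.749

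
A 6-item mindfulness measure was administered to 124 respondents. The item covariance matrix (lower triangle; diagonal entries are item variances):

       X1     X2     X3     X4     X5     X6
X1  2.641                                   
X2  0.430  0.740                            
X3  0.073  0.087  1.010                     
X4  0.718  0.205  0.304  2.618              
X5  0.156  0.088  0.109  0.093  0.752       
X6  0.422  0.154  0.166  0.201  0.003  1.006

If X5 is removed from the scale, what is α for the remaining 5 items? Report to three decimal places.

Remaining items: X1, X2, X3, X4, X6 (k = 5).
Σσ²ᵢ = 2.641 + 0.740 + 1.010 + 2.618 + 1.006 = 8.015
total variance = 8.015 + 2 × 2.760 = 13.535
α (item deleted) = (5/4)·(1 − 8.015/13.535) = 0.510

α = 0.510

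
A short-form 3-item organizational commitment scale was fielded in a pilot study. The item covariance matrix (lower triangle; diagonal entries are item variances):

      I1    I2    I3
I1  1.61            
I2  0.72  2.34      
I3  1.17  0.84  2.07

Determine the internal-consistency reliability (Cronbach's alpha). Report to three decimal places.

Σσᵢ² = 1.61 + 2.34 + 2.07 = 6.02
Σ_{i<j} σ_ij = 2.73
Var(T) = 6.02 + 2 × 2.73 = 11.48
α = (k/(k−1))·(1 − Σσᵢ²/Var(T)) = (3/2)·(1 − 6.02/11.48) = 0.713

α = 0.713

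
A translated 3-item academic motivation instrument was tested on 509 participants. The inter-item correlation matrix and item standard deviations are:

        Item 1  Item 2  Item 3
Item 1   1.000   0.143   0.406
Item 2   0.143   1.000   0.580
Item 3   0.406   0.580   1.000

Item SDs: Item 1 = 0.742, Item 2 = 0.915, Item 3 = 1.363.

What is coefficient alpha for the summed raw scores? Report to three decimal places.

Σσ²ᵢ = 0.742² + 0.915² + 1.363² = 3.2456
Covariances σ_ij = r_ij · s_i · s_j:
  σ(Item 1,Item 2) = 0.143 × 0.742 × 0.915 = 0.0971
  σ(Item 1,Item 3) = 0.406 × 0.742 × 1.363 = 0.4106
  σ(Item 2,Item 3) = 0.580 × 0.915 × 1.363 = 0.7233
σ²_T = Σσ²ᵢ + 2·Σσ_ij = 3.2456 + 2 × 1.2310 = 5.7076
α = (3/2)·(1 − 3.2456/5.7076) = 0.647

coefficient alpha = 0.647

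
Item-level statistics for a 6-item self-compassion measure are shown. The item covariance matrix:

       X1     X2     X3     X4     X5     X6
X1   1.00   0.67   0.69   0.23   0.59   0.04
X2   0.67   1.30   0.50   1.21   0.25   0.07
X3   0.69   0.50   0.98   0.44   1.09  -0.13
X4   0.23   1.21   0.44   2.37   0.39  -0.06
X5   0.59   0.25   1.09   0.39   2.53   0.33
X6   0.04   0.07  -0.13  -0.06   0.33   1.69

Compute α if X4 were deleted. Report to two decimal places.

α = 0.65

Remaining items: X1, X2, X3, X5, X6 (k = 5).
ΣVar(i) = 1.00 + 1.30 + 0.98 + 2.53 + 1.69 = 7.50
σ²_T = 7.50 + 2 × 4.10 = 15.70
α (item deleted) = (5/4)·(1 − 7.50/15.70) = 0.65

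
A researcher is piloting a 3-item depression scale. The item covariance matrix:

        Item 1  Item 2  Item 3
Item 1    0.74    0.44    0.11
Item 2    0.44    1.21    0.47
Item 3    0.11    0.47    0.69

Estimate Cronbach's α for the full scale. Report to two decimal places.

sum of item variances = 0.74 + 1.21 + 0.69 = 2.64
Σ_{i<j} σ_ij = 1.02
Var(T) = 2.64 + 2 × 1.02 = 4.68
α = (k/(k−1))·(1 − sum of item variances/Var(T)) = (3/2)·(1 − 2.64/4.68) = 0.65

α = 0.65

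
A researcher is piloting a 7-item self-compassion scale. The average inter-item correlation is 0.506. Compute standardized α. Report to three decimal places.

α = 0.878

Standardized α = k·r̄ / (1 + (k−1)·r̄) = 7 × 0.506 / (1 + 6 × 0.506)
  = 3.5420 / 4.0360 = 0.878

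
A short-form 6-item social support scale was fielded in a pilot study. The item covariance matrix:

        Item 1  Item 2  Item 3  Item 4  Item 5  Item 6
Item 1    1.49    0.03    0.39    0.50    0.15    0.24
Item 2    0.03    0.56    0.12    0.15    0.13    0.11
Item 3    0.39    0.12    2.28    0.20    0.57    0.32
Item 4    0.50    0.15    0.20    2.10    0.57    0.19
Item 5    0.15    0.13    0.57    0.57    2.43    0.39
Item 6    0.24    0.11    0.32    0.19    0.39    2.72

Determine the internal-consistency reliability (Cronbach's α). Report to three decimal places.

Cronbach's α = 0.495

Σσᵢ² = 1.49 + 0.56 + 2.28 + 2.10 + 2.43 + 2.72 = 11.58
Σ_{i<j} σ_ij = 4.06
σ²_total = 11.58 + 2 × 4.06 = 19.70
α = (k/(k−1))·(1 − Σσᵢ²/σ²_total) = (6/5)·(1 − 11.58/19.70) = 0.495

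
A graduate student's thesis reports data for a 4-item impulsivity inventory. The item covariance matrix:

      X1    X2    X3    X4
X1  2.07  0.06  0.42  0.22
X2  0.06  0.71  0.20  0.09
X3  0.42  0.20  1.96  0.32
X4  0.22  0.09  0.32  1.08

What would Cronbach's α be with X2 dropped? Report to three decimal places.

Cronbach's α = 0.410

Remaining items: X1, X3, X4 (k = 3).
Σσ²ᵢ = 2.07 + 1.96 + 1.08 = 5.11
σ²_T = 5.11 + 2 × 0.96 = 7.03
α (item deleted) = (3/2)·(1 − 5.11/7.03) = 0.410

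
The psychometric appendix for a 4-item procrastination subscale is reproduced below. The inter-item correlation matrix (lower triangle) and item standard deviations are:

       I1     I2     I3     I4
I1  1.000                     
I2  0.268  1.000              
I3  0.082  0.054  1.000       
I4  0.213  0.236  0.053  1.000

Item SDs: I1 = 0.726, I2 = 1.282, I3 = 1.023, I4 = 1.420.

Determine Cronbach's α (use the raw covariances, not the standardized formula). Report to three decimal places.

Σσ²ᵢ = 0.726² + 1.282² + 1.023² + 1.420² = 5.2335
Covariances σ_ij = r_ij · s_i · s_j:
  σ(I1,I2) = 0.268 × 0.726 × 1.282 = 0.2494
  σ(I1,I3) = 0.082 × 0.726 × 1.023 = 0.0609
  σ(I1,I4) = 0.213 × 0.726 × 1.420 = 0.2196
  σ(I2,I3) = 0.054 × 1.282 × 1.023 = 0.0708
  σ(I2,I4) = 0.236 × 1.282 × 1.420 = 0.4296
  σ(I3,I4) = 0.053 × 1.023 × 1.420 = 0.0770
σ²_T = Σσ²ᵢ + 2·Σσ_ij = 5.2335 + 2 × 1.1073 = 7.4481
α = (4/3)·(1 − 5.2335/7.4481) = 0.396

α = 0.396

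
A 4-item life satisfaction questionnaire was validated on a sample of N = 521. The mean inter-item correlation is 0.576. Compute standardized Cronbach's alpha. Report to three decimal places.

α = 0.845

Standardized α = k·r̄ / (1 + (k−1)·r̄) = 4 × 0.576 / (1 + 3 × 0.576)
  = 2.3040 / 2.7280 = 0.845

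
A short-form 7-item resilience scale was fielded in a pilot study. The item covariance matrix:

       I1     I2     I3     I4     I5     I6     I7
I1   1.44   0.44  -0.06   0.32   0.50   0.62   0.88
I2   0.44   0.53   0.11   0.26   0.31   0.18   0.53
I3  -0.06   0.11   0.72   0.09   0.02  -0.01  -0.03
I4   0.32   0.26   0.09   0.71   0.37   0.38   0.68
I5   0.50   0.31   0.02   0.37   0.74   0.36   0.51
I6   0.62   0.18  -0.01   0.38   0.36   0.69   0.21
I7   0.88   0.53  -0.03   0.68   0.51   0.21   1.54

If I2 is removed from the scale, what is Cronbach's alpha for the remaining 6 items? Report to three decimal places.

Remaining items: I1, I3, I4, I5, I6, I7 (k = 6).
Σσᵢ² = 1.44 + 0.72 + 0.71 + 0.74 + 0.69 + 1.54 = 5.84
Var(T) = 5.84 + 2 × 4.84 = 15.52
α (item deleted) = (6/5)·(1 − 5.84/15.52) = 0.748

Cronbach's alpha = 0.748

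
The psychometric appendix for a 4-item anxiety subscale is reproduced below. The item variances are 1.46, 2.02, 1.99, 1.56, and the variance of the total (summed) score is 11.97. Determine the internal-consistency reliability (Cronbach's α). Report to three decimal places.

α = 0.550

Σσᵢ² = 1.46 + 2.02 + 1.99 + 1.56 = 7.03
α = (k/(k−1))·(1 − Σσᵢ²/σ²_T) = (4/3)·(1 − 7.03/11.97) = 0.550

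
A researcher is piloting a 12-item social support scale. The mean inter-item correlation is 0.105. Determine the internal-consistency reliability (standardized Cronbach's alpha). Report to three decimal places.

α = 0.585

Standardized α = k·r̄ / (1 + (k−1)·r̄) = 12 × 0.105 / (1 + 11 × 0.105)
  = 1.2600 / 2.1550 = 0.585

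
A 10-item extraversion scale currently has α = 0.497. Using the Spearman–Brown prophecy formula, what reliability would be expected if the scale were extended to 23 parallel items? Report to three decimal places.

predicted reliability = 0.694

Length factor m = 23/10 = 2.3000
α' = m·α / (1 + (m−1)·α)
   = 23/10 × 0.497 / (1 + (23/10 − 1) × 0.497)
   = 1.1431 / 1.6461 = 0.694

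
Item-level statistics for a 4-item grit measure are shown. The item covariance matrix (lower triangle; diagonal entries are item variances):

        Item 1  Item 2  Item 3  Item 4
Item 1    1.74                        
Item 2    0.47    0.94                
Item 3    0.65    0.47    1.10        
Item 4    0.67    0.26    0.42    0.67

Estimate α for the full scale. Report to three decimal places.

Σσ²ᵢ = 1.74 + 0.94 + 1.10 + 0.67 = 4.45
Sum of off-diagonal covariances = 2.94
Var(T) = 4.45 + 2 × 2.94 = 10.33
α = (k/(k−1))·(1 − Σσ²ᵢ/Var(T)) = (4/3)·(1 − 4.45/10.33) = 0.759

α = 0.759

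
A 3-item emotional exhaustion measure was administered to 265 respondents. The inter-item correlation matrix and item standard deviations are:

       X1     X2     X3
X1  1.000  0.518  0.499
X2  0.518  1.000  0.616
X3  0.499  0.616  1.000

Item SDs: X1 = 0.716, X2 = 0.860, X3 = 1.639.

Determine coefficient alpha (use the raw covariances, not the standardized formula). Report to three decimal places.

Σσ²ᵢ = 0.716² + 0.860² + 1.639² = 3.9386
Covariances σ_ij = r_ij · s_i · s_j:
  σ(X1,X2) = 0.518 × 0.716 × 0.860 = 0.3190
  σ(X1,X3) = 0.499 × 0.716 × 1.639 = 0.5856
  σ(X2,X3) = 0.616 × 0.860 × 1.639 = 0.8683
σ²_T = Σσ²ᵢ + 2·Σσ_ij = 3.9386 + 2 × 1.7729 = 7.4844
α = (3/2)·(1 − 3.9386/7.4844) = 0.711

α = 0.711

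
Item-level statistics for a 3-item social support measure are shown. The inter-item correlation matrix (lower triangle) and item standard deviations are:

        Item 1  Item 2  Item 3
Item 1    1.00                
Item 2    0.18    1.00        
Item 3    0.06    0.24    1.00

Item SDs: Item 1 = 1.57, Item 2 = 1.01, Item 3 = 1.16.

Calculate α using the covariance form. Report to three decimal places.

Σσ²ᵢ = 1.57² + 1.01² + 1.16² = 4.8306
Covariances σ_ij = r_ij · s_i · s_j:
  σ(Item 1,Item 2) = 0.18 × 1.57 × 1.01 = 0.2854
  σ(Item 1,Item 3) = 0.06 × 1.57 × 1.16 = 0.1093
  σ(Item 2,Item 3) = 0.24 × 1.01 × 1.16 = 0.2812
σ²_T = Σσ²ᵢ + 2·Σσ_ij = 4.8306 + 2 × 0.6759 = 6.1824
α = (3/2)·(1 − 4.8306/6.1824) = 0.328

α = 0.328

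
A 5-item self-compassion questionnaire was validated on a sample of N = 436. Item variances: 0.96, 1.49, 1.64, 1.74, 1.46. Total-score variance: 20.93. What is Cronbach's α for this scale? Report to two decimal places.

Cronbach's α = 0.81

sum of item variances = 0.96 + 1.49 + 1.64 + 1.74 + 1.46 = 7.29
α = (k/(k−1))·(1 − sum of item variances/Var(T)) = (5/4)·(1 − 7.29/20.93) = 0.81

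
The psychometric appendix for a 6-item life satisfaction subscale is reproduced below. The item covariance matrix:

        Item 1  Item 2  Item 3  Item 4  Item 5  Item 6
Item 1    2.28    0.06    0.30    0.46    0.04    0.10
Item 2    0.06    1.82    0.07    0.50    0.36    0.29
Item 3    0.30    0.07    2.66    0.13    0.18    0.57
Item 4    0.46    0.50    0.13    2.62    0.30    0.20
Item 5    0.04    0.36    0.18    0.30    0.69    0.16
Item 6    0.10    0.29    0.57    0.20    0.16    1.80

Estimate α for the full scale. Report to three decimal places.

α = 0.462

Σσ²ᵢ = 2.28 + 1.82 + 2.66 + 2.62 + 0.69 + 1.80 = 11.87
Sum of off-diagonal covariances = 3.72
Var(T) = 11.87 + 2 × 3.72 = 19.31
α = (k/(k−1))·(1 − Σσ²ᵢ/Var(T)) = (6/5)·(1 − 11.87/19.31) = 0.462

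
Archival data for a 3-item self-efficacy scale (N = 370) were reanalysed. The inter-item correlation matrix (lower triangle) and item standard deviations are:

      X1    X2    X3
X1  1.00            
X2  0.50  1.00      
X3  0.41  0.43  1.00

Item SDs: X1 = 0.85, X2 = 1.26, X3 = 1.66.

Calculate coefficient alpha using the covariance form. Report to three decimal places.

α = 0.664

Σσ²ᵢ = 0.85² + 1.26² + 1.66² = 5.0657
Covariances σ_ij = r_ij · s_i · s_j:
  σ(X1,X2) = 0.50 × 0.85 × 1.26 = 0.5355
  σ(X1,X3) = 0.41 × 0.85 × 1.66 = 0.5785
  σ(X2,X3) = 0.43 × 1.26 × 1.66 = 0.8994
σ²_T = Σσ²ᵢ + 2·Σσ_ij = 5.0657 + 2 × 2.0134 = 9.0925
α = (3/2)·(1 − 5.0657/9.0925) = 0.664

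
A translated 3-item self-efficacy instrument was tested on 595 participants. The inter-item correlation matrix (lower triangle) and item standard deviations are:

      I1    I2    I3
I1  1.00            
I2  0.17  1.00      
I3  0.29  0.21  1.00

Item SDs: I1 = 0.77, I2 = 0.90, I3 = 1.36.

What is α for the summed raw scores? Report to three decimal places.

Σσ²ᵢ = 0.77² + 0.90² + 1.36² = 3.2525
Covariances σ_ij = r_ij · s_i · s_j:
  σ(I1,I2) = 0.17 × 0.77 × 0.90 = 0.1178
  σ(I1,I3) = 0.29 × 0.77 × 1.36 = 0.3037
  σ(I2,I3) = 0.21 × 0.90 × 1.36 = 0.2570
σ²_T = Σσ²ᵢ + 2·Σσ_ij = 3.2525 + 2 × 0.6785 = 4.6095
α = (3/2)·(1 − 3.2525/4.6095) = 0.442

α = 0.442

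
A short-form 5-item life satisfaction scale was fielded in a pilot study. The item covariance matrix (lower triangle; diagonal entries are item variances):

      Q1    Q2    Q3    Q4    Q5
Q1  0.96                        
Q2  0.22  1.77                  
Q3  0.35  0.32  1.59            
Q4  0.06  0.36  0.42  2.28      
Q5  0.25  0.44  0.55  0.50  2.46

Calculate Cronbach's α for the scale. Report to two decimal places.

ΣVar(i) = 0.96 + 1.77 + 1.59 + 2.28 + 2.46 = 9.06
Σ_{i<j} σ_ij = 3.47
σ²_total = 9.06 + 2 × 3.47 = 16.00
α = (k/(k−1))·(1 − ΣVar(i)/σ²_total) = (5/4)·(1 − 9.06/16.00) = 0.54

α = 0.54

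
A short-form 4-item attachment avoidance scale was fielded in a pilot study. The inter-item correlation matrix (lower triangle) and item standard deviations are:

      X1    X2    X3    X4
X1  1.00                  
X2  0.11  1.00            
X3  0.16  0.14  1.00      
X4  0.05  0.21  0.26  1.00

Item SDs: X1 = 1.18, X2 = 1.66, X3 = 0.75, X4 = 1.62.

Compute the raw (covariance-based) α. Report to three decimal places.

α = 0.388

Σσ²ᵢ = 1.18² + 1.66² + 0.75² + 1.62² = 7.3349
Covariances σ_ij = r_ij · s_i · s_j:
  σ(X1,X2) = 0.11 × 1.18 × 1.66 = 0.2155
  σ(X1,X3) = 0.16 × 1.18 × 0.75 = 0.1416
  σ(X1,X4) = 0.05 × 1.18 × 1.62 = 0.0956
  σ(X2,X3) = 0.14 × 1.66 × 0.75 = 0.1743
  σ(X2,X4) = 0.21 × 1.66 × 1.62 = 0.5647
  σ(X3,X4) = 0.26 × 0.75 × 1.62 = 0.3159
σ²_T = Σσ²ᵢ + 2·Σσ_ij = 7.3349 + 2 × 1.5076 = 10.3501
α = (4/3)·(1 − 7.3349/10.3501) = 0.388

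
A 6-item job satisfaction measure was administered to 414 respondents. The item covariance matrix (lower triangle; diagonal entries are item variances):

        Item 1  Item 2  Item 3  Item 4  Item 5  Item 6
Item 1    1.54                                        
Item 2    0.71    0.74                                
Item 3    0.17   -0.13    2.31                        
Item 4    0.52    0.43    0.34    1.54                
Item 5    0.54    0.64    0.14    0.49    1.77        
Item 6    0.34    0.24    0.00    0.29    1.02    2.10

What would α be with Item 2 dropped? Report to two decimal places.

Remaining items: Item 1, Item 3, Item 4, Item 5, Item 6 (k = 5).
sum of item variances = 1.54 + 2.31 + 1.54 + 1.77 + 2.10 = 9.26
σ²_T = 9.26 + 2 × 3.85 = 16.96
α (item deleted) = (5/4)·(1 − 9.26/16.96) = 0.57

α = 0.57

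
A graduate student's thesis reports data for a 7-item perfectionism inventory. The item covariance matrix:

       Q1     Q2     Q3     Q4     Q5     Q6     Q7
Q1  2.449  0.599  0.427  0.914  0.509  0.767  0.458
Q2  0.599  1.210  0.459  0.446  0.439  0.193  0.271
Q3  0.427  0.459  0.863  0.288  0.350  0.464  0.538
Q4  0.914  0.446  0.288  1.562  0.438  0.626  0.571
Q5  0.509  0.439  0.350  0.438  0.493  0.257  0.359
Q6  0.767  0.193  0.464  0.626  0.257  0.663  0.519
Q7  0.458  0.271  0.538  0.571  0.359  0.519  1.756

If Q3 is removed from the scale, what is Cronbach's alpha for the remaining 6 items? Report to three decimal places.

Cronbach's alpha = 0.773

Remaining items: Q1, Q2, Q4, Q5, Q6, Q7 (k = 6).
Σσ²ᵢ = 2.449 + 1.210 + 1.562 + 0.493 + 0.663 + 1.756 = 8.133
σ²_T = 8.133 + 2 × 7.366 = 22.865
α (item deleted) = (6/5)·(1 − 8.133/22.865) = 0.773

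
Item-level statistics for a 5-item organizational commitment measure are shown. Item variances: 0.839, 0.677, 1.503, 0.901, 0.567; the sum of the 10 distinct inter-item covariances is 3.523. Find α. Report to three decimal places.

sum of item variances = 0.839 + 0.677 + 1.503 + 0.901 + 0.567 = 4.487
Sum of distinct covariances = 3.523
Var(T) = sum of item variances + 2·Σcov = 4.487 + 2 × 3.523 = 11.533
α = (5/4)·(1 − 4.487/11.533) = 0.764

α = 0.764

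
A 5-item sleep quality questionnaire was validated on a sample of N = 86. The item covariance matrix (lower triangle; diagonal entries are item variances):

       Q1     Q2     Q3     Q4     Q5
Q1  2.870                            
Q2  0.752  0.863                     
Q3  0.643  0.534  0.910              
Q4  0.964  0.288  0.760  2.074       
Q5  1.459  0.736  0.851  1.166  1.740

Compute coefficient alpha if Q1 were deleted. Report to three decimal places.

Remaining items: Q2, Q3, Q4, Q5 (k = 4).
sum of item variances = 0.863 + 0.910 + 2.074 + 1.740 = 5.587
σ²_T = 5.587 + 2 × 4.335 = 14.257
α (item deleted) = (4/3)·(1 − 5.587/14.257) = 0.811

α = 0.811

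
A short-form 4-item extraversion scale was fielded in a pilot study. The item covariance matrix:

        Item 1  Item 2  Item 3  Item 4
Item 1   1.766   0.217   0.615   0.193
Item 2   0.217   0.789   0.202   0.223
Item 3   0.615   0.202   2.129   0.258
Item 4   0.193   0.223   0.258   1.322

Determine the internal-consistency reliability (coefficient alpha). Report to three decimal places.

Σσᵢ² = 1.766 + 0.789 + 2.129 + 1.322 = 6.006
Σ_{i<j} σ_ij = 1.708
total variance = 6.006 + 2 × 1.708 = 9.422
α = (k/(k−1))·(1 − Σσᵢ²/total variance) = (4/3)·(1 − 6.006/9.422) = 0.483

coefficient alpha = 0.483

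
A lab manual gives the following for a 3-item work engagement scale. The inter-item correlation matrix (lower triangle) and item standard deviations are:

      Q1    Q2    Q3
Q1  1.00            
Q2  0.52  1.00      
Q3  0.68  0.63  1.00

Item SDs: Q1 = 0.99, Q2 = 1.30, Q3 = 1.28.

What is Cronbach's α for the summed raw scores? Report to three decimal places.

Σσ²ᵢ = 0.99² + 1.30² + 1.28² = 4.3085
Covariances σ_ij = r_ij · s_i · s_j:
  σ(Q1,Q2) = 0.52 × 0.99 × 1.30 = 0.6692
  σ(Q1,Q3) = 0.68 × 0.99 × 1.28 = 0.8617
  σ(Q2,Q3) = 0.63 × 1.30 × 1.28 = 1.0483
σ²_T = Σσ²ᵢ + 2·Σσ_ij = 4.3085 + 2 × 2.5792 = 9.4669
α = (3/2)·(1 − 4.3085/9.4669) = 0.817

α = 0.817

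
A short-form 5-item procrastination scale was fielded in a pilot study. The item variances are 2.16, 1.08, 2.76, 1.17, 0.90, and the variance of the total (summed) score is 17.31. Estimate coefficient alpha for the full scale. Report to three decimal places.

sum of item variances = 2.16 + 1.08 + 2.76 + 1.17 + 0.90 = 8.07
α = (k/(k−1))·(1 − sum of item variances/total variance) = (5/4)·(1 − 8.07/17.31) = 0.667

α = 0.667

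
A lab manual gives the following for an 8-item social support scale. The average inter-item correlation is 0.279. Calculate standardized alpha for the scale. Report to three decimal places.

standardized alpha = 0.756

Standardized α = k·r̄ / (1 + (k−1)·r̄) = 8 × 0.279 / (1 + 7 × 0.279)
  = 2.2320 / 2.9530 = 0.756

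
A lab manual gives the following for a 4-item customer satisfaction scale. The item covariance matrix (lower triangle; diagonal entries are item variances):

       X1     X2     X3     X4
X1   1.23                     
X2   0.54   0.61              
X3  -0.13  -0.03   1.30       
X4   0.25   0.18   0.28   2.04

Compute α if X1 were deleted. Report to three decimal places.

Remaining items: X2, X3, X4 (k = 3).
ΣVar(i) = 0.61 + 1.30 + 2.04 = 3.95
Var(T) = 3.95 + 2 × 0.43 = 4.81
α (item deleted) = (3/2)·(1 − 3.95/4.81) = 0.268

α = 0.268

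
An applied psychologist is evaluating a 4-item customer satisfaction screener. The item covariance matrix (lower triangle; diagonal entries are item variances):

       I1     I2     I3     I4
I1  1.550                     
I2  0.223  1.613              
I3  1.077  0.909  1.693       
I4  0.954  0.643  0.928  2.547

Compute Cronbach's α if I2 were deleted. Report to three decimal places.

α = 0.758

Remaining items: I1, I3, I4 (k = 3).
sum of item variances = 1.550 + 1.693 + 2.547 = 5.790
Var(T) = 5.790 + 2 × 2.959 = 11.708
α (item deleted) = (3/2)·(1 − 5.790/11.708) = 0.758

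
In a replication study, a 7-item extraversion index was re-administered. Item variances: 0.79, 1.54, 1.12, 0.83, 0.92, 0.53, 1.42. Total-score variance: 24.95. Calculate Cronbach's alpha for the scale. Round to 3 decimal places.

ΣVar(i) = 0.79 + 1.54 + 1.12 + 0.83 + 0.92 + 0.53 + 1.42 = 7.15
α = (k/(k−1))·(1 − ΣVar(i)/Var(T)) = (7/6)·(1 − 7.15/24.95) = 0.832

α = 0.832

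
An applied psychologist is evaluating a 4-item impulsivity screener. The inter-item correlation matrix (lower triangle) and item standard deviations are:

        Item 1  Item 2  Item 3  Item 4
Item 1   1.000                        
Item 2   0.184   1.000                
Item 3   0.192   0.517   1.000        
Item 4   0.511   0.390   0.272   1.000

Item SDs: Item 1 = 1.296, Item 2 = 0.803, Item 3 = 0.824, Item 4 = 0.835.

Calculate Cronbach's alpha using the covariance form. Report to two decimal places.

α = 0.65

Σσ²ᵢ = 1.296² + 0.803² + 0.824² + 0.835² = 3.7006
Covariances σ_ij = r_ij · s_i · s_j:
  σ(Item 1,Item 2) = 0.184 × 1.296 × 0.803 = 0.1915
  σ(Item 1,Item 3) = 0.192 × 1.296 × 0.824 = 0.2050
  σ(Item 1,Item 4) = 0.511 × 1.296 × 0.835 = 0.5530
  σ(Item 2,Item 3) = 0.517 × 0.803 × 0.824 = 0.3421
  σ(Item 2,Item 4) = 0.390 × 0.803 × 0.835 = 0.2615
  σ(Item 3,Item 4) = 0.272 × 0.824 × 0.835 = 0.1871
σ²_T = Σσ²ᵢ + 2·Σσ_ij = 3.7006 + 2 × 1.7402 = 7.1810
α = (4/3)·(1 − 3.7006/7.1810) = 0.65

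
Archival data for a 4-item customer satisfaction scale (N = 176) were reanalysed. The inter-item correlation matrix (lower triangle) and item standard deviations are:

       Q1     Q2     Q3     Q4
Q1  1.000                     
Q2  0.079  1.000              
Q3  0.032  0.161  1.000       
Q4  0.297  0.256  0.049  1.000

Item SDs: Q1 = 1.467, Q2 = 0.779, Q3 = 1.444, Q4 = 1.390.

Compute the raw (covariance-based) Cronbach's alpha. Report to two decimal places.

Σσ²ᵢ = 1.467² + 0.779² + 1.444² + 1.390² = 6.7762
Covariances σ_ij = r_ij · s_i · s_j:
  σ(Q1,Q2) = 0.079 × 1.467 × 0.779 = 0.0903
  σ(Q1,Q3) = 0.032 × 1.467 × 1.444 = 0.0678
  σ(Q1,Q4) = 0.297 × 1.467 × 1.390 = 0.6056
  σ(Q2,Q3) = 0.161 × 0.779 × 1.444 = 0.1811
  σ(Q2,Q4) = 0.256 × 0.779 × 1.390 = 0.2772
  σ(Q3,Q4) = 0.049 × 1.444 × 1.390 = 0.0984
σ²_T = Σσ²ᵢ + 2·Σσ_ij = 6.7762 + 2 × 1.3204 = 9.4170
α = (4/3)·(1 − 6.7762/9.4170) = 0.37

α = 0.37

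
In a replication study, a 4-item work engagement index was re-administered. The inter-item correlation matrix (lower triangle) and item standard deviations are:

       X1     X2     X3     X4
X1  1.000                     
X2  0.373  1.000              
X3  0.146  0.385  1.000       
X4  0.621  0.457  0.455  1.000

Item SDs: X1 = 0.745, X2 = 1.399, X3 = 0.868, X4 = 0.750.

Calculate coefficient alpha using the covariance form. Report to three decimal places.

Σσ²ᵢ = 0.745² + 1.399² + 0.868² + 0.750² = 3.8281
Covariances σ_ij = r_ij · s_i · s_j:
  σ(X1,X2) = 0.373 × 0.745 × 1.399 = 0.3888
  σ(X1,X3) = 0.146 × 0.745 × 0.868 = 0.0944
  σ(X1,X4) = 0.621 × 0.745 × 0.750 = 0.3470
  σ(X2,X3) = 0.385 × 1.399 × 0.868 = 0.4675
  σ(X2,X4) = 0.457 × 1.399 × 0.750 = 0.4795
  σ(X3,X4) = 0.455 × 0.868 × 0.750 = 0.2962
σ²_T = Σσ²ᵢ + 2·Σσ_ij = 3.8281 + 2 × 2.0734 = 7.9749
α = (4/3)·(1 − 3.8281/7.9749) = 0.693

coefficient alpha = 0.693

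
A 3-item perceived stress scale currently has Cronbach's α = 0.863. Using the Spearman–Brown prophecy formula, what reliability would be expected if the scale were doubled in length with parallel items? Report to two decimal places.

Length factor m = 2
α' = m·α / (1 + (m−1)·α)
   = 2 × 0.863 / (1 + (2 − 1) × 0.863)
   = 1.7260 / 1.8630 = 0.93

predicted reliability = 0.93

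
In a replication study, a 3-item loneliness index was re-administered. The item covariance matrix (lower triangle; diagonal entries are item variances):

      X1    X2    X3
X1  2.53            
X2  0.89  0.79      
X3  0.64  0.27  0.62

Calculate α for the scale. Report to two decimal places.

sum of item variances = 2.53 + 0.79 + 0.62 = 3.94
Sum of off-diagonal covariances = 1.80
σ²_total = 3.94 + 2 × 1.80 = 7.54
α = (k/(k−1))·(1 − sum of item variances/σ²_total) = (3/2)·(1 − 3.94/7.54) = 0.72

α = 0.72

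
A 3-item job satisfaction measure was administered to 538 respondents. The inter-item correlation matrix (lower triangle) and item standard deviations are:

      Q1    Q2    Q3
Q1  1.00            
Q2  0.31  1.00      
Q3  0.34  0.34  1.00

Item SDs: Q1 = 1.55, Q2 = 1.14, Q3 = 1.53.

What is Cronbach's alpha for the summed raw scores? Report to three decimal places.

α = 0.588

Σσ²ᵢ = 1.55² + 1.14² + 1.53² = 6.0430
Covariances σ_ij = r_ij · s_i · s_j:
  σ(Q1,Q2) = 0.31 × 1.55 × 1.14 = 0.5478
  σ(Q1,Q3) = 0.34 × 1.55 × 1.53 = 0.8063
  σ(Q2,Q3) = 0.34 × 1.14 × 1.53 = 0.5930
σ²_T = Σσ²ᵢ + 2·Σσ_ij = 6.0430 + 2 × 1.9471 = 9.9372
α = (3/2)·(1 − 6.0430/9.9372) = 0.588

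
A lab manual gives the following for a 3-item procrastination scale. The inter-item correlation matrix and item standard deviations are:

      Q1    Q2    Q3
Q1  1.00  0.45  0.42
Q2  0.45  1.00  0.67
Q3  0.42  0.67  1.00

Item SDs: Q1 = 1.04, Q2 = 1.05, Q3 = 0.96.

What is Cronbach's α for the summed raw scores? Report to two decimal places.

α = 0.76

Σσ²ᵢ = 1.04² + 1.05² + 0.96² = 3.1057
Covariances σ_ij = r_ij · s_i · s_j:
  σ(Q1,Q2) = 0.45 × 1.04 × 1.05 = 0.4914
  σ(Q1,Q3) = 0.42 × 1.04 × 0.96 = 0.4193
  σ(Q2,Q3) = 0.67 × 1.05 × 0.96 = 0.6754
σ²_T = Σσ²ᵢ + 2·Σσ_ij = 3.1057 + 2 × 1.5861 = 6.2779
α = (3/2)·(1 − 3.1057/6.2779) = 0.76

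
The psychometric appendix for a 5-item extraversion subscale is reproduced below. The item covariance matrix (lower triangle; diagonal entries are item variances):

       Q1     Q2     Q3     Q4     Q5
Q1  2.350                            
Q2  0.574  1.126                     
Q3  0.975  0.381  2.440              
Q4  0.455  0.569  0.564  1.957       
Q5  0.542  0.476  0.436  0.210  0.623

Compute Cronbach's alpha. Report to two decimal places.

α = 0.69

Σσᵢ² = 2.350 + 1.126 + 2.440 + 1.957 + 0.623 = 8.496
Sum of off-diagonal covariances = 5.182
σ²_total = 8.496 + 2 × 5.182 = 18.860
α = (k/(k−1))·(1 − Σσᵢ²/σ²_total) = (5/4)·(1 − 8.496/18.860) = 0.69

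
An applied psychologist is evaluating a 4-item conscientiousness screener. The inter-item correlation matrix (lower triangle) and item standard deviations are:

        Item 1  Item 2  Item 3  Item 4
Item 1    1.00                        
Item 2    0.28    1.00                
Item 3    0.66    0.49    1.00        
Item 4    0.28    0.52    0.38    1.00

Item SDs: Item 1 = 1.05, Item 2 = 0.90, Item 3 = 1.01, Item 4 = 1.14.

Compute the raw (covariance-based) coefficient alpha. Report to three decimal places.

α = 0.749

Σσ²ᵢ = 1.05² + 0.90² + 1.01² + 1.14² = 4.2322
Covariances σ_ij = r_ij · s_i · s_j:
  σ(Item 1,Item 2) = 0.28 × 1.05 × 0.90 = 0.2646
  σ(Item 1,Item 3) = 0.66 × 1.05 × 1.01 = 0.6999
  σ(Item 1,Item 4) = 0.28 × 1.05 × 1.14 = 0.3352
  σ(Item 2,Item 3) = 0.49 × 0.90 × 1.01 = 0.4454
  σ(Item 2,Item 4) = 0.52 × 0.90 × 1.14 = 0.5335
  σ(Item 3,Item 4) = 0.38 × 1.01 × 1.14 = 0.4375
σ²_T = Σσ²ᵢ + 2·Σσ_ij = 4.2322 + 2 × 2.7161 = 9.6644
α = (4/3)·(1 − 4.2322/9.6644) = 0.749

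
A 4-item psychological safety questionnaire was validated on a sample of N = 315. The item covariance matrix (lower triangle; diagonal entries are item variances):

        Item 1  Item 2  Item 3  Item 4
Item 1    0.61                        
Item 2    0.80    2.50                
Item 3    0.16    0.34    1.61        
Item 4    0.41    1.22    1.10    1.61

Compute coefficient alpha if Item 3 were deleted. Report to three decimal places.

α = 0.761

Remaining items: Item 1, Item 2, Item 4 (k = 3).
Σσ²ᵢ = 0.61 + 2.50 + 1.61 = 4.72
σ²_T = 4.72 + 2 × 2.43 = 9.58
α (item deleted) = (3/2)·(1 − 4.72/9.58) = 0.761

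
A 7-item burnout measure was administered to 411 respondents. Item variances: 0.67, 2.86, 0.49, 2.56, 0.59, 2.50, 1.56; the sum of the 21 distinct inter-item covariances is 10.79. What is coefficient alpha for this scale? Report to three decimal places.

sum of item variances = 0.67 + 2.86 + 0.49 + 2.56 + 0.59 + 2.50 + 1.56 = 11.23
Sum of distinct covariances = 10.79
total variance = sum of item variances + 2·Σcov = 11.23 + 2 × 10.79 = 32.81
α = (7/6)·(1 − 11.23/32.81) = 0.767

coefficient alpha = 0.767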